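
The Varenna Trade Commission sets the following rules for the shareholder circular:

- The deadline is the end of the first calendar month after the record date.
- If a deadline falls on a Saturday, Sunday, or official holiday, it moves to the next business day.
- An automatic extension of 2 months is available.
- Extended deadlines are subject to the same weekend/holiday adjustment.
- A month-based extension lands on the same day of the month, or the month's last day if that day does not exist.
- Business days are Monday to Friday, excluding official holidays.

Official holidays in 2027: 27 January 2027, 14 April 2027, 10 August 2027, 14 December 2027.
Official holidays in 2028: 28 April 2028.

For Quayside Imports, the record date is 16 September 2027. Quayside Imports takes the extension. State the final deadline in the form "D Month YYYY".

3 January 2028

1 month after 16 September 2027 is October 2027; that month ends on 31 October 2027.
31 October 2027 is a Sunday, so it moves to the next business day, 1 November 2027 (Monday).
Applying the 2 months extension: 2 months after 1 November 2027 is 1 January 2028.
1 January 2028 is a Saturday, so it moves to the next business day, 3 January 2028 (Monday).
So the filing is due 3 January 2028.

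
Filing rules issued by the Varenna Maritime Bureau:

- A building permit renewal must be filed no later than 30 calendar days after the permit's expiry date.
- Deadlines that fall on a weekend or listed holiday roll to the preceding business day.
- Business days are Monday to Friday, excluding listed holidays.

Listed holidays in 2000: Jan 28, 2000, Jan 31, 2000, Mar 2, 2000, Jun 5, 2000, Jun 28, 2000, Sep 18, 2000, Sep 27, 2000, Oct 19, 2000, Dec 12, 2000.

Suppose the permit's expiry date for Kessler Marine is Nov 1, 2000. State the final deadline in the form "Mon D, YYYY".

Adding 30 calendar days to Nov 1, 2000 gives Dec 1, 2000.
Since Dec 1, 2000 is a Friday and not a holiday, the date is unchanged.
Deadline: Dec 1, 2000.

Dec 1, 2000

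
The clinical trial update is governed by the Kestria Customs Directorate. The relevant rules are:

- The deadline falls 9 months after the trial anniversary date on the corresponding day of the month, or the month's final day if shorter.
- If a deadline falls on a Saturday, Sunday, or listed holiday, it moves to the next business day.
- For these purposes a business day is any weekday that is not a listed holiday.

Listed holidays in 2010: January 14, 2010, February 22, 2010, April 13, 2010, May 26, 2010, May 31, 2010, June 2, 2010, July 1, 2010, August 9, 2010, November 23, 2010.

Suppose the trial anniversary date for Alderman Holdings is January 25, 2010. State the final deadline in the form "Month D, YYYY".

Moving 9 months forward from January 25, 2010 on the corresponding day gives October 25, 2010.
Since October 25, 2010 is a Monday and not a holiday, the date is unchanged.
The final due date is October 25, 2010.

October 25, 2010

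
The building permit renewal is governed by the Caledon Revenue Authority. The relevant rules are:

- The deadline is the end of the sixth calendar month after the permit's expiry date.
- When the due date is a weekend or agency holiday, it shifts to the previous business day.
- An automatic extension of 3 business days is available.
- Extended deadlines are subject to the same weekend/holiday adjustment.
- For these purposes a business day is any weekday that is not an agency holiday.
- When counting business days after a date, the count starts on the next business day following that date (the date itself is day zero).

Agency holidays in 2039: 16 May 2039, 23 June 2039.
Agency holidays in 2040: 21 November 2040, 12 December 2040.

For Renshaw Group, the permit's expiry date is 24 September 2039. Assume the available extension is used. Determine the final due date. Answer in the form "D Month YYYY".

6 months after 24 September 2039 falls in March 2040; the last day of that month is 31 March 2040.
Because 31 March 2040 is a Saturday, the deadline becomes 30 March 2040 (Friday).
The 3-business-day extension runs from 30 March 2040 to 4 April 2040.
4 April 2040 is a Wednesday and not a listed holiday, so it stands.
Deadline: 4 April 2040.

4 April 2040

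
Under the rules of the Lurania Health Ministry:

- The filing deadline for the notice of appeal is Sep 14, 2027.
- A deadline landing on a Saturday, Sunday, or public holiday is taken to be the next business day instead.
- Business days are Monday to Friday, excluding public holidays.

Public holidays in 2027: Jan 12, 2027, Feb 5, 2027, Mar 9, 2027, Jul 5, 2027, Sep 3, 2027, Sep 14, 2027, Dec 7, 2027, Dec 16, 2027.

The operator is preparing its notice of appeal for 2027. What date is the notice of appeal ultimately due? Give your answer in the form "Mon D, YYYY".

The statutory due date is Sep 14, 2027.
Sep 14, 2027 is a listed holiday, so it moves to the next business day, Sep 15, 2027 (Wednesday).
The final due date is Sep 15, 2027.

Sep 15, 2027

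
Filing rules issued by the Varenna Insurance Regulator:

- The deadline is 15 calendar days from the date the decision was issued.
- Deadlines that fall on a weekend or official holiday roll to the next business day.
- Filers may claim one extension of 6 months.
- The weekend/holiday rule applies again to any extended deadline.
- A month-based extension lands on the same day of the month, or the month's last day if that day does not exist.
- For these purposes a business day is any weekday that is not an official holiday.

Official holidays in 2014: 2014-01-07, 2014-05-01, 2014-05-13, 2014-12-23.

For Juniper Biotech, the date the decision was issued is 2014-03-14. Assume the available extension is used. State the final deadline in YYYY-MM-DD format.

From 2014-03-14, 15 calendar days later is 2014-03-29.
2014-03-29 is a Saturday; the next business day is 2014-03-31 (Monday).
Add 6 months to 2014-03-31: 2014-09-30 (day 31 does not exist in September, so the month's last day is used).
Since 2014-09-30 is a Tuesday and not a holiday, the date is unchanged.
Final deadline: 2014-09-30.

2014-09-30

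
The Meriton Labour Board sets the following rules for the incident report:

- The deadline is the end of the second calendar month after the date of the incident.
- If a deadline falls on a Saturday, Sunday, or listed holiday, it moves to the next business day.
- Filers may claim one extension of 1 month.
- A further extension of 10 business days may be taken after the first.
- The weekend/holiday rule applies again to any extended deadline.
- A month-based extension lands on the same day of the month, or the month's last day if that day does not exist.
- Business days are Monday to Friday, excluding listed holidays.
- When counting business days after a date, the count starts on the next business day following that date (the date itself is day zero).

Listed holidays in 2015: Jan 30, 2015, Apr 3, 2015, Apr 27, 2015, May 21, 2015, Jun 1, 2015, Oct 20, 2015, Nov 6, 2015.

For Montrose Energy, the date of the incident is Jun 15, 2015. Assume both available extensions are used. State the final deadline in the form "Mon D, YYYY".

Oct 14, 2015

2 months after Jun 15, 2015 falls in August 2015; the last day of that month is Aug 31, 2015.
Aug 31, 2015 (Monday) is already a business day.
The 1 month extension carries Aug 31, 2015 to Sep 30, 2015 (day 31 does not exist in September, so the month's last day is used).
Sep 30, 2015 is a Wednesday and not a listed holiday, so it stands.
Counting 10 further business days from Sep 30, 2015 reaches Oct 14, 2015.
Oct 14, 2015 (Wednesday) is already a business day.
Deadline: Oct 14, 2015.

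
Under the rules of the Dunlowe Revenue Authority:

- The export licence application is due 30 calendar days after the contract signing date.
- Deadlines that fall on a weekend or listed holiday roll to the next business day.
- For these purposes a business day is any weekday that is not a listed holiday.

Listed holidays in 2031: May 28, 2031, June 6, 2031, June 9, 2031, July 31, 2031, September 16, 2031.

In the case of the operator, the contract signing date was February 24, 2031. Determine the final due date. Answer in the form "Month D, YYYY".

Trigger date February 24, 2031 + 30 calendar days = March 26, 2031.
March 26, 2031 falls on a Wednesday, which is a business day, so no adjustment is needed.
The final due date is March 26, 2031.

March 26, 2031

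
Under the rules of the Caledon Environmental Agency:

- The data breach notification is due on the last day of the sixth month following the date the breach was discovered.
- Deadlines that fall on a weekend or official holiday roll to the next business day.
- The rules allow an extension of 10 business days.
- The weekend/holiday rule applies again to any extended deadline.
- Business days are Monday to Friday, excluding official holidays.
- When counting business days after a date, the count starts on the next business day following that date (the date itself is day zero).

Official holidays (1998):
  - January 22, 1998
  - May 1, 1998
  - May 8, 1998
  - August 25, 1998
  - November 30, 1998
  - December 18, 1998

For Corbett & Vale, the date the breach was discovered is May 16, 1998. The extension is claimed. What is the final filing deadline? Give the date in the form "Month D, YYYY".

December 15, 1998

6 months after May 16, 1998 falls in November 1998; the last day of that month is November 30, 1998.
November 30, 1998 falls on a listed holiday. Rolling to the next business day gives December 1, 1998, a Tuesday.
Counting 10 further business days from December 1, 1998 reaches December 15, 1998.
December 15, 1998 (Tuesday) is already a business day.
Final deadline: December 15, 1998.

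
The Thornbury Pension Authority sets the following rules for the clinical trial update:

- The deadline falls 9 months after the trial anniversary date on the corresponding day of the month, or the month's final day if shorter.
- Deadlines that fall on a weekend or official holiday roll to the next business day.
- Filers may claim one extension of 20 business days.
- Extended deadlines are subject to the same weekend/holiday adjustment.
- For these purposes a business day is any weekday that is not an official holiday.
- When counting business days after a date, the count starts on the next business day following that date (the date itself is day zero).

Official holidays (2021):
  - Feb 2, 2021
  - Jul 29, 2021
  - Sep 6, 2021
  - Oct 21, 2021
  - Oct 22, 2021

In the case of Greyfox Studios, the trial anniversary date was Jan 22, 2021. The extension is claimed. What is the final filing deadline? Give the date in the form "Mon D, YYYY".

Moving 9 months forward from Jan 22, 2021 on the corresponding day gives Oct 22, 2021.
Oct 22, 2021 falls on a listed holiday. Rolling to the next business day gives Oct 25, 2021, a Monday.
Counting 20 further business days from Oct 25, 2021 reaches Nov 22, 2021.
Nov 22, 2021 falls on a Monday, which is a business day, so no adjustment is needed.
Deadline: Nov 22, 2021.

Nov 22, 2021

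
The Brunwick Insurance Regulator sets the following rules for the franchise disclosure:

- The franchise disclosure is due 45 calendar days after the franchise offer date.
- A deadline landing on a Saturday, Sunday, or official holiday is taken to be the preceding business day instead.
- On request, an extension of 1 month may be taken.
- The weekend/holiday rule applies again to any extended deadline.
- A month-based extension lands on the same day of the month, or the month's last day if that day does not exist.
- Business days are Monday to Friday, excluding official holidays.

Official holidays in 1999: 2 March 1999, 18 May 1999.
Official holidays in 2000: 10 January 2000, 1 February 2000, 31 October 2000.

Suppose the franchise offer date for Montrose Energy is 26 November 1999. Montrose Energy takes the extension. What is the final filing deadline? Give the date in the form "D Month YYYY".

7 February 2000

Adding 45 calendar days to 26 November 1999 gives 10 January 2000.
10 January 2000 is a listed holiday; the preceding business day is 7 January 2000 (Friday).
Applying the 1 month extension: 1 month after 7 January 2000 is 7 February 2000.
7 February 2000 falls on a Monday, which is a business day, so no adjustment is needed.
The final due date is 7 February 2000.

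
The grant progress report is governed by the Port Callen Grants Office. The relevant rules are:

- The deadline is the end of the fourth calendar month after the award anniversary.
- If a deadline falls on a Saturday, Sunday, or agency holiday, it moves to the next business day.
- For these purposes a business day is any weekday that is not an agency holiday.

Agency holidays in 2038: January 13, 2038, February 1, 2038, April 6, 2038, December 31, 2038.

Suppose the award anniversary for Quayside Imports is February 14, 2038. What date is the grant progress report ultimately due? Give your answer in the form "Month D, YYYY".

June 30, 2038

4 months after February 14, 2038 is June 2038; that month ends on June 30, 2038.
June 30, 2038 falls on a Wednesday, which is a business day, so no adjustment is needed.
So the filing is due June 30, 2038.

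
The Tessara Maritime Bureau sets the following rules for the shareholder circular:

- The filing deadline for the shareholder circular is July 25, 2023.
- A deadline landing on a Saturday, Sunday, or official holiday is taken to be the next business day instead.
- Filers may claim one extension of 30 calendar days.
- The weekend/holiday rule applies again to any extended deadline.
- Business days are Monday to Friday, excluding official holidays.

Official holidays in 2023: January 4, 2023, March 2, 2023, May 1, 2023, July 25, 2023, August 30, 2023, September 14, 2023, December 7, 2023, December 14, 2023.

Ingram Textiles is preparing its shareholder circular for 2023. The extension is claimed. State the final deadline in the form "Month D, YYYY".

Start from the fixed due date, July 25, 2023.
July 25, 2023 is a listed holiday; the next business day is July 26, 2023 (Wednesday).
Applying the 30-calendar-day extension: July 26, 2023 + 30 days = August 25, 2023.
August 25, 2023 is a Friday and not a listed holiday, so it stands.
Deadline: August 25, 2023.

August 25, 2023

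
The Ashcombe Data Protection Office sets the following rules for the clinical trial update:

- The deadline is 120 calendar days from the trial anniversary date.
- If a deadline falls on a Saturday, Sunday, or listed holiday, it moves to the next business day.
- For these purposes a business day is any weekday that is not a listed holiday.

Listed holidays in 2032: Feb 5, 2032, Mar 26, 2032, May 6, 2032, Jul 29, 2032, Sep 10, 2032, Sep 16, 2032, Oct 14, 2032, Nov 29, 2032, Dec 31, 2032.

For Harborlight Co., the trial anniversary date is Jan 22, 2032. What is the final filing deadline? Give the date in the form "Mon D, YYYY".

From Jan 22, 2032, 120 calendar days later is May 21, 2032.
May 21, 2032 falls on a Friday, which is a business day, so no adjustment is needed.
Final deadline: May 21, 2032.

May 21, 2032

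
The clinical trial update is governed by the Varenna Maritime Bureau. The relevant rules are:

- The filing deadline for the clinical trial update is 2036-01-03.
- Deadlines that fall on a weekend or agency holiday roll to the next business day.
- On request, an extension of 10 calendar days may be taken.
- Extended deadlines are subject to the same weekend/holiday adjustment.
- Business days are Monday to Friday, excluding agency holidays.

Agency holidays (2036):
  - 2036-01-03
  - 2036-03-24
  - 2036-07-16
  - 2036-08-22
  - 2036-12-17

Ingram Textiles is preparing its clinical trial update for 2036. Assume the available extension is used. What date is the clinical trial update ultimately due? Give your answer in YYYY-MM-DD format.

Start from the fixed due date, 2036-01-03.
Because 2036-01-03 is a listed holiday, the deadline becomes 2036-01-04 (Friday).
The 10-calendar-day extension moves the deadline from 2036-01-04 to 2036-01-14.
2036-01-14 (Monday) is already a business day.
Final deadline: 2036-01-14.

2036-01-14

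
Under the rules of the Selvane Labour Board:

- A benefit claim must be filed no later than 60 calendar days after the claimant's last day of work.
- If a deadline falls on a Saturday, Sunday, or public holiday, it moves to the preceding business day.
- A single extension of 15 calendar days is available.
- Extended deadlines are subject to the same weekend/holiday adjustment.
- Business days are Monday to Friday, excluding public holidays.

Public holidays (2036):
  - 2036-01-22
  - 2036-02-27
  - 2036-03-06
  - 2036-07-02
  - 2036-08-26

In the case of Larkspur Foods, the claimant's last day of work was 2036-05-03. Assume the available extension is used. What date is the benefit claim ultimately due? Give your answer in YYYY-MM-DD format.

From 2036-05-03, 60 calendar days later is 2036-07-02.
2036-07-02 is a listed holiday, so it moves to the preceding business day, 2036-07-01 (Tuesday).
Add the 15 calendar-day extension to 2036-07-01: 2036-07-16.
2036-07-16 is a Wednesday and not a listed holiday, so it stands.
Deadline: 2036-07-16.

2036-07-16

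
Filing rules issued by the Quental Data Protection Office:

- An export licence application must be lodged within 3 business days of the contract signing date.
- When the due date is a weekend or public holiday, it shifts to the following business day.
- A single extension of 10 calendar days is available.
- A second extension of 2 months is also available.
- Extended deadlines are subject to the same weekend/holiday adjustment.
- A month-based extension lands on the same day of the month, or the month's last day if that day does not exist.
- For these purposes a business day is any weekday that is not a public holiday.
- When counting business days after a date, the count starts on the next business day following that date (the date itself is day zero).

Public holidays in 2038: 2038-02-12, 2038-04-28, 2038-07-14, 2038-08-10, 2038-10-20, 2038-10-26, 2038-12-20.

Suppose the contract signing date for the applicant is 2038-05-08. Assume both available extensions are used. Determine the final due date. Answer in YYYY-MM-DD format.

2038-07-26

Starting the day after 2038-05-08 and counting 3 business days lands on 2038-05-12.
2038-05-12 falls on a Wednesday, which is a business day, so no adjustment is needed.
With the 10-day extension, 2038-05-12 becomes 2038-05-22.
2038-05-22 falls on a Saturday. Rolling to the next business day gives 2038-05-24, a Monday.
Applying the 2 months extension: 2 months after 2038-05-24 is 2038-07-24.
2038-07-24 falls on a Saturday. Rolling to the next business day gives 2038-07-26, a Monday.
The final due date is 2038-07-26.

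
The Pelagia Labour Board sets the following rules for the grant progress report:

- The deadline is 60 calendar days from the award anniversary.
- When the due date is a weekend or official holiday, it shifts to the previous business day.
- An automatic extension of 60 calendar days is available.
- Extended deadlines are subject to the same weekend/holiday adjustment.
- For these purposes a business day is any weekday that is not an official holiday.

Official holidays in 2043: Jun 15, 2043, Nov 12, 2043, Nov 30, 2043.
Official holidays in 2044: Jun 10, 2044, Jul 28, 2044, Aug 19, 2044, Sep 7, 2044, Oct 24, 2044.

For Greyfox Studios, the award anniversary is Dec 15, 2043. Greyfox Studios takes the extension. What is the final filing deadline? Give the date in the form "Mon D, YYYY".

Trigger date Dec 15, 2043 + 60 calendar days = Feb 13, 2044.
Feb 13, 2044 is a Saturday; the preceding business day is Feb 12, 2044 (Friday).
The 60-calendar-day extension moves the deadline from Feb 12, 2044 to Apr 12, 2044.
Apr 12, 2044 is a Tuesday and not a listed holiday, so it stands.
Deadline: Apr 12, 2044.

Apr 12, 2044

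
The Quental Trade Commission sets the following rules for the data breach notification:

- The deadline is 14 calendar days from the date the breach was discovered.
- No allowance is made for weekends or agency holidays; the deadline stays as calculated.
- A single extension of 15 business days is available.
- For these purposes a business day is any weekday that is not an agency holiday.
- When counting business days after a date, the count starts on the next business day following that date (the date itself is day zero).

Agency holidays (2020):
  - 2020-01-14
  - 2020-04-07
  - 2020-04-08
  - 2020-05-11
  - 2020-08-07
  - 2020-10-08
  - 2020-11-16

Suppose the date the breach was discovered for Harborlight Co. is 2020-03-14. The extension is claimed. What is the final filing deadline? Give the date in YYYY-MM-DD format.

Trigger date 2020-03-14 + 14 calendar days = 2020-03-28.
No adjustment is made for weekends or holidays, so 2020-03-28 stands.
Counting 15 further business days from 2020-03-28 reaches 2020-04-21.
2020-04-21 falls on a Tuesday. The rules make no weekend/holiday allowance, so it remains 2020-04-21.
Deadline: 2020-04-21.

2020-04-21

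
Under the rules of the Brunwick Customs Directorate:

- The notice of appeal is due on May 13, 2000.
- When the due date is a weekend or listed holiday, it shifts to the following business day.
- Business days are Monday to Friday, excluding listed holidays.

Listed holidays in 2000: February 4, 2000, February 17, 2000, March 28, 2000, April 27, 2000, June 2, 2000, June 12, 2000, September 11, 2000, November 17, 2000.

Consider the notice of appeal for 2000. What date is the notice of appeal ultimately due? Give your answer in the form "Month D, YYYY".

May 15, 2000

Start from the fixed due date, May 13, 2000.
Because May 13, 2000 is a Saturday, the deadline becomes May 15, 2000 (Monday).
Deadline: May 15, 2000.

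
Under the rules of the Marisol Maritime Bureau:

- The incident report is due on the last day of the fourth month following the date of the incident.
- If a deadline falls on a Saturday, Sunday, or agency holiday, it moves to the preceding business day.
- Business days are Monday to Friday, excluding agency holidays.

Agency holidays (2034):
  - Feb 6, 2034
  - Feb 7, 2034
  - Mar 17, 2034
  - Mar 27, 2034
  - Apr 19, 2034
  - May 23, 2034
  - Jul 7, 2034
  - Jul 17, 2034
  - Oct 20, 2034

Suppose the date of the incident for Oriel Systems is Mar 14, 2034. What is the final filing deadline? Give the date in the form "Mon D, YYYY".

Jul 31, 2034

The fourth month after Mar 14, 2034 is July 2034, whose last day is Jul 31, 2034.
Jul 31, 2034 is a Monday and not a listed holiday, so it stands.
Final deadline: Jul 31, 2034.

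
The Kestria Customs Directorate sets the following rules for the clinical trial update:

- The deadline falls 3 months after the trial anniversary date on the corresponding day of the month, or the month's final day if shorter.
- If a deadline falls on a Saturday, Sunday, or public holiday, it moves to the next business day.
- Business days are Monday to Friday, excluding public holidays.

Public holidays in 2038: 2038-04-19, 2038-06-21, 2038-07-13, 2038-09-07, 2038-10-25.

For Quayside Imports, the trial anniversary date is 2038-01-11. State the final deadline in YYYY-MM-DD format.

3 months from 2038-01-11 is 2038-04-11.
Because 2038-04-11 is a Sunday, the deadline becomes 2038-04-12 (Monday).
The final due date is 2038-04-12.

2038-04-12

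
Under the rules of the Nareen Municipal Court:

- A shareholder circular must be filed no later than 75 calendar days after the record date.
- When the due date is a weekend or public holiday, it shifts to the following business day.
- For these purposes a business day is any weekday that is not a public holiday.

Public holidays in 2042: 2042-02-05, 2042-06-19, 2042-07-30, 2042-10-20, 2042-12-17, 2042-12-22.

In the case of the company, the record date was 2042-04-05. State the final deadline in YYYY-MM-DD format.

2042-06-20

75 calendar days after 2042-04-05 is 2042-06-19.
2042-06-19 is a listed holiday; the next business day is 2042-06-20 (Friday).
So the filing is due 2042-06-20.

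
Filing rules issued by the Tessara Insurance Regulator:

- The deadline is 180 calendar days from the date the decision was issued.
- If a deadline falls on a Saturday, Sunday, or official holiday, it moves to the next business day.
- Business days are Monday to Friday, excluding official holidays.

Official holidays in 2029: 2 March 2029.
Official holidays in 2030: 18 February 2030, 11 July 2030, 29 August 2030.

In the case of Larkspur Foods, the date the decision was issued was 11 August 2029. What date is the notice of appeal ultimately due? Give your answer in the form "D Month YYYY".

180 calendar days after 11 August 2029 is 7 February 2030.
7 February 2030 falls on a Thursday, which is a business day, so no adjustment is needed.
Final deadline: 7 February 2030.

7 February 2030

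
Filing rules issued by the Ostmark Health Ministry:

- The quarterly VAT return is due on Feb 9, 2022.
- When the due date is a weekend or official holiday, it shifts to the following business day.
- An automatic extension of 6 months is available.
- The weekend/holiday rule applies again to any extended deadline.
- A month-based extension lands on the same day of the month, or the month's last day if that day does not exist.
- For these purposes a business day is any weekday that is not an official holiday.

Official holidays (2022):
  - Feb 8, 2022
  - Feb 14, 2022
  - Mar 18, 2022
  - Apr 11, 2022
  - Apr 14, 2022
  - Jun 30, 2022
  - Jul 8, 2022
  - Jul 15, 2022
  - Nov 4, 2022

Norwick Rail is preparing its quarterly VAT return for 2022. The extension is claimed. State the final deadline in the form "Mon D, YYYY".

The stated deadline is Feb 9, 2022.
Feb 9, 2022 (Wednesday) is already a business day.
Applying the 6 months extension: 6 months after Feb 9, 2022 is Aug 9, 2022.
Since Aug 9, 2022 is a Tuesday and not a holiday, the date is unchanged.
The final due date is Aug 9, 2022.

Aug 9, 2022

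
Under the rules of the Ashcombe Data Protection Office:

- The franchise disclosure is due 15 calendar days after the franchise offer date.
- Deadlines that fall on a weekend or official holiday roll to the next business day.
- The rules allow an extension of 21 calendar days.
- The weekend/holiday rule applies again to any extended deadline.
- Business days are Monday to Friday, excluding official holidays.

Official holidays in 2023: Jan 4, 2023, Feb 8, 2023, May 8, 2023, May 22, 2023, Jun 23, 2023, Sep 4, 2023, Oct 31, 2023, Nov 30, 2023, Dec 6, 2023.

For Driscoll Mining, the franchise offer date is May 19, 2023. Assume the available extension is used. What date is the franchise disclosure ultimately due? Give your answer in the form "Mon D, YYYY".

Jun 26, 2023

15 calendar days after May 19, 2023 is Jun 3, 2023.
Jun 3, 2023 falls on a Saturday. Rolling to the next business day gives Jun 5, 2023, a Monday.
Add the 21 calendar-day extension to Jun 5, 2023: Jun 26, 2023.
Since Jun 26, 2023 is a Monday and not a holiday, the date is unchanged.
The final due date is Jun 26, 2023.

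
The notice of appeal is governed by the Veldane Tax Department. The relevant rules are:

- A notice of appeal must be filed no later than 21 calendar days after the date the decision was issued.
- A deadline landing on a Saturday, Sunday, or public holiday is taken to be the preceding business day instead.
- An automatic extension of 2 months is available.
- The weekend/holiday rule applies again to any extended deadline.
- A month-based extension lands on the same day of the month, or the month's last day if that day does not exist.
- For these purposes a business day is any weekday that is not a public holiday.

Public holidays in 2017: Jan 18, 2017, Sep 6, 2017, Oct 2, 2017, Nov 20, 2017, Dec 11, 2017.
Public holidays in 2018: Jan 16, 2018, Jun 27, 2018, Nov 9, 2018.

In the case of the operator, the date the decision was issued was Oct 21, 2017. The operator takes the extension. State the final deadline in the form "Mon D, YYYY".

21 calendar days after Oct 21, 2017 is Nov 11, 2017.
Because Nov 11, 2017 is a Saturday, the deadline becomes Nov 10, 2017 (Friday).
Applying the 2 months extension: 2 months after Nov 10, 2017 is Jan 10, 2018.
Jan 10, 2018 (Wednesday) is already a business day.
Final deadline: Jan 10, 2018.

Jan 10, 2018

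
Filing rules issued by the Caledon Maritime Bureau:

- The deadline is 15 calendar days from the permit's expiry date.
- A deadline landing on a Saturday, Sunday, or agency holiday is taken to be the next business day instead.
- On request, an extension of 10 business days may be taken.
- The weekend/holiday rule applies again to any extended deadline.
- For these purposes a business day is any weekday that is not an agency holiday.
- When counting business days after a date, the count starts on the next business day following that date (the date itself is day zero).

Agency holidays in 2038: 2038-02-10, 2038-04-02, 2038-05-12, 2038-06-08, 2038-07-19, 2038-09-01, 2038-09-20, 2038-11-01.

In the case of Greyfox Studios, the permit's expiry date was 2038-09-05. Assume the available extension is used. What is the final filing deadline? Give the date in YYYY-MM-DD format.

2038-10-05

From 2038-09-05, 15 calendar days later is 2038-09-20.
2038-09-20 is a listed holiday, so it moves to the next business day, 2038-09-21 (Tuesday).
The 10-business-day extension runs from 2038-09-21 to 2038-10-05.
Since 2038-10-05 is a Tuesday and not a holiday, the date is unchanged.
Final deadline: 2038-10-05.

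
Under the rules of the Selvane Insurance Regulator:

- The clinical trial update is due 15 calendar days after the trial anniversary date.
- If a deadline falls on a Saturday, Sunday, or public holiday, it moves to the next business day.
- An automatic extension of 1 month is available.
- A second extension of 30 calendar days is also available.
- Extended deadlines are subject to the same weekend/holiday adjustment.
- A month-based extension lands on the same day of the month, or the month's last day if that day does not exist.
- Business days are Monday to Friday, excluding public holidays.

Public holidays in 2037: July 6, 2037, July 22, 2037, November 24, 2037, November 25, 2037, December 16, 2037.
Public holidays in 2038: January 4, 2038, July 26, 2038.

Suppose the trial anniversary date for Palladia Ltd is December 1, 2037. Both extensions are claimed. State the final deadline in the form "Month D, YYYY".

From December 1, 2037, 15 calendar days later is December 16, 2037.
December 16, 2037 falls on a listed holiday. Rolling to the next business day gives December 17, 2037, a Thursday.
Add 1 month to December 17, 2037: January 17, 2038.
January 17, 2038 falls on a Sunday. Rolling to the next business day gives January 18, 2038, a Monday.
Add the 30 calendar-day extension to January 18, 2038: February 17, 2038.
Since February 17, 2038 is a Wednesday and not a holiday, the date is unchanged.
Final deadline: February 17, 2038.

February 17, 2038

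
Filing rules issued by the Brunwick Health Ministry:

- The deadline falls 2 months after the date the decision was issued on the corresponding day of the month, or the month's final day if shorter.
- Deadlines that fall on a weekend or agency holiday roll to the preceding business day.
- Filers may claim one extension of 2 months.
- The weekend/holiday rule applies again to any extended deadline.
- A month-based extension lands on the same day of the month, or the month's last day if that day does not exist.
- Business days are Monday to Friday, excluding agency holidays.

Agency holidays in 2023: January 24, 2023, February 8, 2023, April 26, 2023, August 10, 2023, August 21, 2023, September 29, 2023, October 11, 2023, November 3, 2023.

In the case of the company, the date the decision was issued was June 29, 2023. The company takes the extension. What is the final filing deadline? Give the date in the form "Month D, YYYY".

2 months from June 29, 2023 is August 29, 2023.
August 29, 2023 is a Tuesday and not a listed holiday, so it stands.
Add 2 months to August 29, 2023: October 29, 2023.
October 29, 2023 falls on a Sunday. Rolling to the preceding business day gives October 27, 2023, a Friday.
The final due date is October 27, 2023.

October 27, 2023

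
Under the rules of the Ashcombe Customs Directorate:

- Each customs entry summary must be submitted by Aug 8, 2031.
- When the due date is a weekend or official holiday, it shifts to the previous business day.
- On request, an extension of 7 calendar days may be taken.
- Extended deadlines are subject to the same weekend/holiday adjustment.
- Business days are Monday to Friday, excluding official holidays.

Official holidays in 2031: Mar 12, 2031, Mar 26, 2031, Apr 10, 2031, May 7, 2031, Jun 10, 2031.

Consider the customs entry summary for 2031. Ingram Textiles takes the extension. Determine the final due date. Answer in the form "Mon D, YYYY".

The statutory due date is Aug 8, 2031.
Aug 8, 2031 (Friday) is already a business day.
With the 7-day extension, Aug 8, 2031 becomes Aug 15, 2031.
Aug 15, 2031 is a Friday and not a listed holiday, so it stands.
Deadline: Aug 15, 2031.

Aug 15, 2031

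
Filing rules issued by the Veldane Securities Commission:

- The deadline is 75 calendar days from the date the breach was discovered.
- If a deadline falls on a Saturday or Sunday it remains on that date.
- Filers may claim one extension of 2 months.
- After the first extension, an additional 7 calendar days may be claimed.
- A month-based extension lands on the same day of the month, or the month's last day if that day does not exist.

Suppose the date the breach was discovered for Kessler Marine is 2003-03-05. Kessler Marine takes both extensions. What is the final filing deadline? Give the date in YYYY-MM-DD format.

From 2003-03-05, 75 calendar days later is 2003-05-19.
No adjustment is made for weekends or holidays, so 2003-05-19 stands.
The 2 months extension carries 2003-05-19 to 2003-07-19.
2003-07-19 is a Saturday; no weekend or holiday adjustment applies.
With the 7-day extension, 2003-07-19 becomes 2003-07-26.
2003-07-26 is a Saturday; no weekend or holiday adjustment applies.
Final deadline: 2003-07-26.

2003-07-26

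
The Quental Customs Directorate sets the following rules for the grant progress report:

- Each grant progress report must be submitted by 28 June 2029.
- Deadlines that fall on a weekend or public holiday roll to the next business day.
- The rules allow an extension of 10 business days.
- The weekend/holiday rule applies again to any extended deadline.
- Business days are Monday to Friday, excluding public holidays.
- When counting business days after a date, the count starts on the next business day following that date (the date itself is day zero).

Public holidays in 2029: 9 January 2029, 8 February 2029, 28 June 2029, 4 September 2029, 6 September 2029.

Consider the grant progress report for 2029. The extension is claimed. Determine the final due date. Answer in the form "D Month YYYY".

The stated deadline is 28 June 2029.
28 June 2029 is a listed holiday, so it moves to the next business day, 29 June 2029 (Friday).
The 10-business-day extension runs from 29 June 2029 to 13 July 2029.
13 July 2029 falls on a Friday, which is a business day, so no adjustment is needed.
Final deadline: 13 July 2029.

13 July 2029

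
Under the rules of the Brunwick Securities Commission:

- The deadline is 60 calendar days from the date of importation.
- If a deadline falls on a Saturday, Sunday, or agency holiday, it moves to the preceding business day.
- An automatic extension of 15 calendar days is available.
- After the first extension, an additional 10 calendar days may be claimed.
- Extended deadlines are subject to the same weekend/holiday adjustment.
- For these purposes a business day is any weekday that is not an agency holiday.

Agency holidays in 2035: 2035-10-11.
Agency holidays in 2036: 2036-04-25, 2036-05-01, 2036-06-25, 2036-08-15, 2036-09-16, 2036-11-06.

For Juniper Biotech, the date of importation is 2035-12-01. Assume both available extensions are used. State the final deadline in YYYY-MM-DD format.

Adding 60 calendar days to 2035-12-01 gives 2036-01-30.
2036-01-30 falls on a Wednesday, which is a business day, so no adjustment is needed.
Applying the 15-calendar-day extension: 2036-01-30 + 15 days = 2036-02-14.
Since 2036-02-14 is a Thursday and not a holiday, the date is unchanged.
The 10-calendar-day extension moves the deadline from 2036-02-14 to 2036-02-24.
Because 2036-02-24 is a Sunday, the deadline becomes 2036-02-22 (Friday).
Deadline: 2036-02-22.

2036-02-22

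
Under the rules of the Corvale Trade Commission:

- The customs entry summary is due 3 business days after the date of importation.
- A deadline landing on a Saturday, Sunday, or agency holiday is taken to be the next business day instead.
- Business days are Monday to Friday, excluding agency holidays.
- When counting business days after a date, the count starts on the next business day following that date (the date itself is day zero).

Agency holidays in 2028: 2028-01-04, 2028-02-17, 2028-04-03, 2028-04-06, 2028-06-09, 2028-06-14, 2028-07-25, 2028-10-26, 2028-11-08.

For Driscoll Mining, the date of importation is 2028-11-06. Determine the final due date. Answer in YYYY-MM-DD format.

2028-11-10

3 business days after 2028-11-06, excluding weekends and holidays, is 2028-11-10.
2028-11-10 falls on a Friday, which is a business day, so no adjustment is needed.
The final due date is 2028-11-10.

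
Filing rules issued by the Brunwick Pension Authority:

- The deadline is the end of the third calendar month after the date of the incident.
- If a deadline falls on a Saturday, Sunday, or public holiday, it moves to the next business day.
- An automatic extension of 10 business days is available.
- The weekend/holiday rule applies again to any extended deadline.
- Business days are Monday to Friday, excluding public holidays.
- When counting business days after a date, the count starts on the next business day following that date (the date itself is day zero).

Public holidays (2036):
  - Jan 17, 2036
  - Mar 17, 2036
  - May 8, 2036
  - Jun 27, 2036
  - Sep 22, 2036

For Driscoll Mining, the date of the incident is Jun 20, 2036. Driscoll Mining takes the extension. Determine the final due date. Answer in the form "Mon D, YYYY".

The third month after Jun 20, 2036 is September 2036, whose last day is Sep 30, 2036.
Since Sep 30, 2036 is a Tuesday and not a holiday, the date is unchanged.
Applying the 10-business-day extension: 10 business days after Sep 30, 2036 is Oct 14, 2036.
Oct 14, 2036 falls on a Tuesday, which is a business day, so no adjustment is needed.
So the filing is due Oct 14, 2036.

Oct 14, 2036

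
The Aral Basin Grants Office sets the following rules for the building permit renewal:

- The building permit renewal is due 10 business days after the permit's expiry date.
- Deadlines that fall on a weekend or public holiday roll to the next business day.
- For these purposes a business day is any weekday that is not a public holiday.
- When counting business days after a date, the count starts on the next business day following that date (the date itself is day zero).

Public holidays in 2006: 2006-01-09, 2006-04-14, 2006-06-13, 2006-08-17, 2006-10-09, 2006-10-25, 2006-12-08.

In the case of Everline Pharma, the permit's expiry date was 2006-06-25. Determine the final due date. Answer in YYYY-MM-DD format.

2006-07-07

Starting the day after 2006-06-25 and counting 10 business days lands on 2006-07-07.
Since 2006-07-07 is a Friday and not a holiday, the date is unchanged.
Final deadline: 2006-07-07.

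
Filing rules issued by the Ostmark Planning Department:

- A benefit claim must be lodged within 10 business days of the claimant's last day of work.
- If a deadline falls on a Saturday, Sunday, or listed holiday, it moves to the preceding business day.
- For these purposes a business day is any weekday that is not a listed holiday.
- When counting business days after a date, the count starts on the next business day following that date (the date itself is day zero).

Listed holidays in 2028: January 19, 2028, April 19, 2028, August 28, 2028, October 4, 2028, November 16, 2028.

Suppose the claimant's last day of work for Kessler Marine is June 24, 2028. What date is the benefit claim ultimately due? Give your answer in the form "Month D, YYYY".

July 7, 2028

Starting the day after June 24, 2028 and counting 10 business days lands on July 7, 2028.
July 7, 2028 (Friday) is already a business day.
So the filing is due July 7, 2028.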